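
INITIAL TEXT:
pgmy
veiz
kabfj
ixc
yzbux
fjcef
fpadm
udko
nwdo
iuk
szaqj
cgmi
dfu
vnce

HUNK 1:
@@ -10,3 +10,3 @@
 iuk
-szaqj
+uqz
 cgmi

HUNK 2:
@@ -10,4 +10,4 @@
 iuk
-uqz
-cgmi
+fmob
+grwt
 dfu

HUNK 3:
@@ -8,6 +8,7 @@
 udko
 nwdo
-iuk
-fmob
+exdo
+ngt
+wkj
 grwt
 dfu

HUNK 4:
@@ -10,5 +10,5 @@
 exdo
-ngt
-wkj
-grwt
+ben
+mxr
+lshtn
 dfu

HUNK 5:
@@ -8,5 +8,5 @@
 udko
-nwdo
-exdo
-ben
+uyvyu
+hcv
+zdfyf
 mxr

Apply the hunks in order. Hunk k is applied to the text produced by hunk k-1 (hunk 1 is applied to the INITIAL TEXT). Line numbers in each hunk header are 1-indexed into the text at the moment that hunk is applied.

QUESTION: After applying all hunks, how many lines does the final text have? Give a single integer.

Hunk 1: at line 10 remove [szaqj] add [uqz] -> 14 lines: pgmy veiz kabfj ixc yzbux fjcef fpadm udko nwdo iuk uqz cgmi dfu vnce
Hunk 2: at line 10 remove [uqz,cgmi] add [fmob,grwt] -> 14 lines: pgmy veiz kabfj ixc yzbux fjcef fpadm udko nwdo iuk fmob grwt dfu vnce
Hunk 3: at line 8 remove [iuk,fmob] add [exdo,ngt,wkj] -> 15 lines: pgmy veiz kabfj ixc yzbux fjcef fpadm udko nwdo exdo ngt wkj grwt dfu vnce
Hunk 4: at line 10 remove [ngt,wkj,grwt] add [ben,mxr,lshtn] -> 15 lines: pgmy veiz kabfj ixc yzbux fjcef fpadm udko nwdo exdo ben mxr lshtn dfu vnce
Hunk 5: at line 8 remove [nwdo,exdo,ben] add [uyvyu,hcv,zdfyf] -> 15 lines: pgmy veiz kabfj ixc yzbux fjcef fpadm udko uyvyu hcv zdfyf mxr lshtn dfu vnce
Final line count: 15

Answer: 15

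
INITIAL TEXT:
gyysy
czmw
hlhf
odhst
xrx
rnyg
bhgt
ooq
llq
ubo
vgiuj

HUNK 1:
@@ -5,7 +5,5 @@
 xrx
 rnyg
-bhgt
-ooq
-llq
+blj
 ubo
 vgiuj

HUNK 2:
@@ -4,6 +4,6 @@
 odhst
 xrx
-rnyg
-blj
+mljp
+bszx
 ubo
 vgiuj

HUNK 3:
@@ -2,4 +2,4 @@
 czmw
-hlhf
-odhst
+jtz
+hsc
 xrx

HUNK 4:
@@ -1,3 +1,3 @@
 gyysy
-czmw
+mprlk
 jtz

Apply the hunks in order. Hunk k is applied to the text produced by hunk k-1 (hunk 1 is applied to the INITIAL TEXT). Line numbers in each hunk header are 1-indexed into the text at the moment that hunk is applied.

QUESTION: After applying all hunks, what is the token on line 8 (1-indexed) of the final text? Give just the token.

Answer: ubo

Derivation:
Hunk 1: at line 5 remove [bhgt,ooq,llq] add [blj] -> 9 lines: gyysy czmw hlhf odhst xrx rnyg blj ubo vgiuj
Hunk 2: at line 4 remove [rnyg,blj] add [mljp,bszx] -> 9 lines: gyysy czmw hlhf odhst xrx mljp bszx ubo vgiuj
Hunk 3: at line 2 remove [hlhf,odhst] add [jtz,hsc] -> 9 lines: gyysy czmw jtz hsc xrx mljp bszx ubo vgiuj
Hunk 4: at line 1 remove [czmw] add [mprlk] -> 9 lines: gyysy mprlk jtz hsc xrx mljp bszx ubo vgiuj
Final line 8: ubo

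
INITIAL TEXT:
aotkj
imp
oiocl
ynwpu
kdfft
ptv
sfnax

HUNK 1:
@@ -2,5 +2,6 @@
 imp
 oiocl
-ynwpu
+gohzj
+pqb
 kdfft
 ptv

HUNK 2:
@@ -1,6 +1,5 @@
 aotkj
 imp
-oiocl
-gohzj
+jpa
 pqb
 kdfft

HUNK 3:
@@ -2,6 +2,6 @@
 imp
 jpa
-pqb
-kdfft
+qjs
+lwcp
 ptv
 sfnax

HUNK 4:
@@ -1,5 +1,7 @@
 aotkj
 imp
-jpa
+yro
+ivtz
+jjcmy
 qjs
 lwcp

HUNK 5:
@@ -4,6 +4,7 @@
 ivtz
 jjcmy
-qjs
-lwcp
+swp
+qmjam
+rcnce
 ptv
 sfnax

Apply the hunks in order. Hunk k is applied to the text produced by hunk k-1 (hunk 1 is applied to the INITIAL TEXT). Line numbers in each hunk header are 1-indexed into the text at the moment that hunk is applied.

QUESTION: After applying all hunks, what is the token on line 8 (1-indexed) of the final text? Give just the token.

Hunk 1: at line 2 remove [ynwpu] add [gohzj,pqb] -> 8 lines: aotkj imp oiocl gohzj pqb kdfft ptv sfnax
Hunk 2: at line 1 remove [oiocl,gohzj] add [jpa] -> 7 lines: aotkj imp jpa pqb kdfft ptv sfnax
Hunk 3: at line 2 remove [pqb,kdfft] add [qjs,lwcp] -> 7 lines: aotkj imp jpa qjs lwcp ptv sfnax
Hunk 4: at line 1 remove [jpa] add [yro,ivtz,jjcmy] -> 9 lines: aotkj imp yro ivtz jjcmy qjs lwcp ptv sfnax
Hunk 5: at line 4 remove [qjs,lwcp] add [swp,qmjam,rcnce] -> 10 lines: aotkj imp yro ivtz jjcmy swp qmjam rcnce ptv sfnax
Final line 8: rcnce

Answer: rcnce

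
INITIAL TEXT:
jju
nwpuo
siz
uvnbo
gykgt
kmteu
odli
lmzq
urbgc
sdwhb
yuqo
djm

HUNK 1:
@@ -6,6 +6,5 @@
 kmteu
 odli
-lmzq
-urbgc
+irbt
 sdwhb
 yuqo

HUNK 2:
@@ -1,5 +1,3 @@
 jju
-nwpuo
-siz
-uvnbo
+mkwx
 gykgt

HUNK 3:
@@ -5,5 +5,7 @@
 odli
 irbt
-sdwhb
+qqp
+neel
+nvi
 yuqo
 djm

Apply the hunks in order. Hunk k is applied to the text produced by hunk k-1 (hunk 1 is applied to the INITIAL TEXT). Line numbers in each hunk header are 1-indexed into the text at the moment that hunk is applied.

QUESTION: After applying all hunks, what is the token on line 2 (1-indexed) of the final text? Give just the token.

Hunk 1: at line 6 remove [lmzq,urbgc] add [irbt] -> 11 lines: jju nwpuo siz uvnbo gykgt kmteu odli irbt sdwhb yuqo djm
Hunk 2: at line 1 remove [nwpuo,siz,uvnbo] add [mkwx] -> 9 lines: jju mkwx gykgt kmteu odli irbt sdwhb yuqo djm
Hunk 3: at line 5 remove [sdwhb] add [qqp,neel,nvi] -> 11 lines: jju mkwx gykgt kmteu odli irbt qqp neel nvi yuqo djm
Final line 2: mkwx

Answer: mkwx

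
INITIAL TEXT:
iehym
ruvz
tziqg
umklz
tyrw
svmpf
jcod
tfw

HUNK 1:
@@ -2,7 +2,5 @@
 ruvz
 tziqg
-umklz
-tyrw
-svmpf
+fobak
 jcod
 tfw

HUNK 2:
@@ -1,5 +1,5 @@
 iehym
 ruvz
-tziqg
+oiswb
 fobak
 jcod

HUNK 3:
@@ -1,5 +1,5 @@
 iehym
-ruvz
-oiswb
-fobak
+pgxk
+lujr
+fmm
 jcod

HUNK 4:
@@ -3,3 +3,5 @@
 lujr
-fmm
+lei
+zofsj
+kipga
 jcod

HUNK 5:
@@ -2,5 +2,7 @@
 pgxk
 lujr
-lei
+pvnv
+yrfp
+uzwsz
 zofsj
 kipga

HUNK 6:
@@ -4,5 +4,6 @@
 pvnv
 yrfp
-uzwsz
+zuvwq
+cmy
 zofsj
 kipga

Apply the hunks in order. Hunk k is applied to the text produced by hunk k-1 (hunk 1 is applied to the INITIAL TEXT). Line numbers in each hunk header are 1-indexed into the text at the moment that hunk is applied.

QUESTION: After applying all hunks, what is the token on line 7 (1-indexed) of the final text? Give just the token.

Answer: cmy

Derivation:
Hunk 1: at line 2 remove [umklz,tyrw,svmpf] add [fobak] -> 6 lines: iehym ruvz tziqg fobak jcod tfw
Hunk 2: at line 1 remove [tziqg] add [oiswb] -> 6 lines: iehym ruvz oiswb fobak jcod tfw
Hunk 3: at line 1 remove [ruvz,oiswb,fobak] add [pgxk,lujr,fmm] -> 6 lines: iehym pgxk lujr fmm jcod tfw
Hunk 4: at line 3 remove [fmm] add [lei,zofsj,kipga] -> 8 lines: iehym pgxk lujr lei zofsj kipga jcod tfw
Hunk 5: at line 2 remove [lei] add [pvnv,yrfp,uzwsz] -> 10 lines: iehym pgxk lujr pvnv yrfp uzwsz zofsj kipga jcod tfw
Hunk 6: at line 4 remove [uzwsz] add [zuvwq,cmy] -> 11 lines: iehym pgxk lujr pvnv yrfp zuvwq cmy zofsj kipga jcod tfw
Final line 7: cmy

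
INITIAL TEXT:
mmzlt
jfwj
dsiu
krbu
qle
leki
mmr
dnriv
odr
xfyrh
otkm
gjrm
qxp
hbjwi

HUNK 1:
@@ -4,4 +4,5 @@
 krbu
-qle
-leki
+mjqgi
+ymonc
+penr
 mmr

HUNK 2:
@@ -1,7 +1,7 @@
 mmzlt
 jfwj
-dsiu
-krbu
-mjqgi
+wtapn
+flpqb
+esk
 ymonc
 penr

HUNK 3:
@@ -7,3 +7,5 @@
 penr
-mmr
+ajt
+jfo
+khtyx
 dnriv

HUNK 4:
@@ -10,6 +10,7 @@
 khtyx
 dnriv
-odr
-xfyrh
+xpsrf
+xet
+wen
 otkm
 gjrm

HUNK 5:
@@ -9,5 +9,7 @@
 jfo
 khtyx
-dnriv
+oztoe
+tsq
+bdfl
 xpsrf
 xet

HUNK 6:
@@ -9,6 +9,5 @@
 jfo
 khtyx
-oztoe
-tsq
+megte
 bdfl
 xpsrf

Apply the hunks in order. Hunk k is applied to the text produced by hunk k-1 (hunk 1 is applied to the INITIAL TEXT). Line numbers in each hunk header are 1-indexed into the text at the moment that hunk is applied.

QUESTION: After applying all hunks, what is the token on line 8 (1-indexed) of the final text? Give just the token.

Hunk 1: at line 4 remove [qle,leki] add [mjqgi,ymonc,penr] -> 15 lines: mmzlt jfwj dsiu krbu mjqgi ymonc penr mmr dnriv odr xfyrh otkm gjrm qxp hbjwi
Hunk 2: at line 1 remove [dsiu,krbu,mjqgi] add [wtapn,flpqb,esk] -> 15 lines: mmzlt jfwj wtapn flpqb esk ymonc penr mmr dnriv odr xfyrh otkm gjrm qxp hbjwi
Hunk 3: at line 7 remove [mmr] add [ajt,jfo,khtyx] -> 17 lines: mmzlt jfwj wtapn flpqb esk ymonc penr ajt jfo khtyx dnriv odr xfyrh otkm gjrm qxp hbjwi
Hunk 4: at line 10 remove [odr,xfyrh] add [xpsrf,xet,wen] -> 18 lines: mmzlt jfwj wtapn flpqb esk ymonc penr ajt jfo khtyx dnriv xpsrf xet wen otkm gjrm qxp hbjwi
Hunk 5: at line 9 remove [dnriv] add [oztoe,tsq,bdfl] -> 20 lines: mmzlt jfwj wtapn flpqb esk ymonc penr ajt jfo khtyx oztoe tsq bdfl xpsrf xet wen otkm gjrm qxp hbjwi
Hunk 6: at line 9 remove [oztoe,tsq] add [megte] -> 19 lines: mmzlt jfwj wtapn flpqb esk ymonc penr ajt jfo khtyx megte bdfl xpsrf xet wen otkm gjrm qxp hbjwi
Final line 8: ajt

Answer: ajt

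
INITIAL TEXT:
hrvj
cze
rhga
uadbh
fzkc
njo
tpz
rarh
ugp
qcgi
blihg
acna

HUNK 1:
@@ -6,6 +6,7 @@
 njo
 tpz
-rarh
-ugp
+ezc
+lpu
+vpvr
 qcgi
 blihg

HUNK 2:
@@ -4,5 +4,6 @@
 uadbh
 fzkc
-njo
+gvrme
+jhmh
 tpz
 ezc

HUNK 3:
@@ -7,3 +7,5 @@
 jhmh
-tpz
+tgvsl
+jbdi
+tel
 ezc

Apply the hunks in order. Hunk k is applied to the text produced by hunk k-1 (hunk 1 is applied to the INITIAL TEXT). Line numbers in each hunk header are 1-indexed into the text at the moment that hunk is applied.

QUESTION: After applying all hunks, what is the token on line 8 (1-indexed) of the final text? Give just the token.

Hunk 1: at line 6 remove [rarh,ugp] add [ezc,lpu,vpvr] -> 13 lines: hrvj cze rhga uadbh fzkc njo tpz ezc lpu vpvr qcgi blihg acna
Hunk 2: at line 4 remove [njo] add [gvrme,jhmh] -> 14 lines: hrvj cze rhga uadbh fzkc gvrme jhmh tpz ezc lpu vpvr qcgi blihg acna
Hunk 3: at line 7 remove [tpz] add [tgvsl,jbdi,tel] -> 16 lines: hrvj cze rhga uadbh fzkc gvrme jhmh tgvsl jbdi tel ezc lpu vpvr qcgi blihg acna
Final line 8: tgvsl

Answer: tgvsl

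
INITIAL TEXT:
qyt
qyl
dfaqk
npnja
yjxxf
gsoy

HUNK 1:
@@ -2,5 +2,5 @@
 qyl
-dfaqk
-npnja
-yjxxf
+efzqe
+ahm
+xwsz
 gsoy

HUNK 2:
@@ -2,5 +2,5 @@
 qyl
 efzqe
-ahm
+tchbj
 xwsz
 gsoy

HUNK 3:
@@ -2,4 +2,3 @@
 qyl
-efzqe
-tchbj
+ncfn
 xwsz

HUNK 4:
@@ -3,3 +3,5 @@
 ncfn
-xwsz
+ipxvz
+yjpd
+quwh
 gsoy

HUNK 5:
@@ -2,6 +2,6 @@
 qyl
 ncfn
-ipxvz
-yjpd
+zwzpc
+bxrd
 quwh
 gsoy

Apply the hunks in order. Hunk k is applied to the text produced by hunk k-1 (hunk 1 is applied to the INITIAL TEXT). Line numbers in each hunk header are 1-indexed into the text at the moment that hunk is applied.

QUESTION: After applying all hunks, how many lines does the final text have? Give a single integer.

Answer: 7

Derivation:
Hunk 1: at line 2 remove [dfaqk,npnja,yjxxf] add [efzqe,ahm,xwsz] -> 6 lines: qyt qyl efzqe ahm xwsz gsoy
Hunk 2: at line 2 remove [ahm] add [tchbj] -> 6 lines: qyt qyl efzqe tchbj xwsz gsoy
Hunk 3: at line 2 remove [efzqe,tchbj] add [ncfn] -> 5 lines: qyt qyl ncfn xwsz gsoy
Hunk 4: at line 3 remove [xwsz] add [ipxvz,yjpd,quwh] -> 7 lines: qyt qyl ncfn ipxvz yjpd quwh gsoy
Hunk 5: at line 2 remove [ipxvz,yjpd] add [zwzpc,bxrd] -> 7 lines: qyt qyl ncfn zwzpc bxrd quwh gsoy
Final line count: 7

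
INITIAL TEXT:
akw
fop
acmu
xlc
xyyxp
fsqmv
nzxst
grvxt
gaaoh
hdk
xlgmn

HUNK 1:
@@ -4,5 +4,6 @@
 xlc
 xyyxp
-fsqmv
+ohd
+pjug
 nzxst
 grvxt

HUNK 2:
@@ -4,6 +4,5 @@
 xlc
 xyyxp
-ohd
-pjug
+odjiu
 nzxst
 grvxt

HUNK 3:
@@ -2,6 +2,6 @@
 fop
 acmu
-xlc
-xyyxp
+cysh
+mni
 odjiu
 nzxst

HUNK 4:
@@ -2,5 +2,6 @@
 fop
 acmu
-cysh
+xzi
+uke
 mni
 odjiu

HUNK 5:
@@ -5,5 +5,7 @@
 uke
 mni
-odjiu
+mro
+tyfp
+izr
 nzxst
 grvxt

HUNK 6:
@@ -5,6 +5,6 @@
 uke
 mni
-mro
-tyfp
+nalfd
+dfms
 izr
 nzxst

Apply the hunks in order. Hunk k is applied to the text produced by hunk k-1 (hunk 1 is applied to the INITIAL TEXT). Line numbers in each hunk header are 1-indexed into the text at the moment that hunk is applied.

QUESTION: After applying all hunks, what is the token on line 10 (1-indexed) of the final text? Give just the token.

Answer: nzxst

Derivation:
Hunk 1: at line 4 remove [fsqmv] add [ohd,pjug] -> 12 lines: akw fop acmu xlc xyyxp ohd pjug nzxst grvxt gaaoh hdk xlgmn
Hunk 2: at line 4 remove [ohd,pjug] add [odjiu] -> 11 lines: akw fop acmu xlc xyyxp odjiu nzxst grvxt gaaoh hdk xlgmn
Hunk 3: at line 2 remove [xlc,xyyxp] add [cysh,mni] -> 11 lines: akw fop acmu cysh mni odjiu nzxst grvxt gaaoh hdk xlgmn
Hunk 4: at line 2 remove [cysh] add [xzi,uke] -> 12 lines: akw fop acmu xzi uke mni odjiu nzxst grvxt gaaoh hdk xlgmn
Hunk 5: at line 5 remove [odjiu] add [mro,tyfp,izr] -> 14 lines: akw fop acmu xzi uke mni mro tyfp izr nzxst grvxt gaaoh hdk xlgmn
Hunk 6: at line 5 remove [mro,tyfp] add [nalfd,dfms] -> 14 lines: akw fop acmu xzi uke mni nalfd dfms izr nzxst grvxt gaaoh hdk xlgmn
Final line 10: nzxst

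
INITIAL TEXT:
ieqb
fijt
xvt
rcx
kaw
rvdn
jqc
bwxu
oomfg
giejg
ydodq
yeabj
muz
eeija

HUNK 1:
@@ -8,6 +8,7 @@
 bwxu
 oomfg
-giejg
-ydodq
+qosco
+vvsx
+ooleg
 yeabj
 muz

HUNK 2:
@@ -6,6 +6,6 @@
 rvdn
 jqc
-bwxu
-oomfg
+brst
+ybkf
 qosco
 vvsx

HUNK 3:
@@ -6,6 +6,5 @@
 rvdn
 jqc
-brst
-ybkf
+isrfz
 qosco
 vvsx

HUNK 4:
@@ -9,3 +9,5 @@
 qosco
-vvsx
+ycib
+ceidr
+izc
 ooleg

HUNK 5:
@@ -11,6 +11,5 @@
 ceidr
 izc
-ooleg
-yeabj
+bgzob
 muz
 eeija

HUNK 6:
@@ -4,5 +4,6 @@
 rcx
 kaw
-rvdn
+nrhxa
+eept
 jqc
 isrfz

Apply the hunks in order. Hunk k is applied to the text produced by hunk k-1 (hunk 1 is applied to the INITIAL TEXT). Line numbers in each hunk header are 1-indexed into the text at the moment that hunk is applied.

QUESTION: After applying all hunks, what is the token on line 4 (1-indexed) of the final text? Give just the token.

Hunk 1: at line 8 remove [giejg,ydodq] add [qosco,vvsx,ooleg] -> 15 lines: ieqb fijt xvt rcx kaw rvdn jqc bwxu oomfg qosco vvsx ooleg yeabj muz eeija
Hunk 2: at line 6 remove [bwxu,oomfg] add [brst,ybkf] -> 15 lines: ieqb fijt xvt rcx kaw rvdn jqc brst ybkf qosco vvsx ooleg yeabj muz eeija
Hunk 3: at line 6 remove [brst,ybkf] add [isrfz] -> 14 lines: ieqb fijt xvt rcx kaw rvdn jqc isrfz qosco vvsx ooleg yeabj muz eeija
Hunk 4: at line 9 remove [vvsx] add [ycib,ceidr,izc] -> 16 lines: ieqb fijt xvt rcx kaw rvdn jqc isrfz qosco ycib ceidr izc ooleg yeabj muz eeija
Hunk 5: at line 11 remove [ooleg,yeabj] add [bgzob] -> 15 lines: ieqb fijt xvt rcx kaw rvdn jqc isrfz qosco ycib ceidr izc bgzob muz eeija
Hunk 6: at line 4 remove [rvdn] add [nrhxa,eept] -> 16 lines: ieqb fijt xvt rcx kaw nrhxa eept jqc isrfz qosco ycib ceidr izc bgzob muz eeija
Final line 4: rcx

Answer: rcx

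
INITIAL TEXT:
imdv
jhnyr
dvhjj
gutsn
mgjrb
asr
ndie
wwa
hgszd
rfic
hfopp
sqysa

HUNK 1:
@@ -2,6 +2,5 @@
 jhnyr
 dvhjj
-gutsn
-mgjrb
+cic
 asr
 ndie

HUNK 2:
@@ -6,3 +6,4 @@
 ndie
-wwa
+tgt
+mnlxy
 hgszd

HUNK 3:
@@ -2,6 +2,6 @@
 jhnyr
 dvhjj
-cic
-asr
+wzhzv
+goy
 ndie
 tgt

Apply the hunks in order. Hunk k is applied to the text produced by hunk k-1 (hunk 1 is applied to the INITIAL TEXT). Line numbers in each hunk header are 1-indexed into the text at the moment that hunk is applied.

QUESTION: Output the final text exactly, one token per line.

Answer: imdv
jhnyr
dvhjj
wzhzv
goy
ndie
tgt
mnlxy
hgszd
rfic
hfopp
sqysa

Derivation:
Hunk 1: at line 2 remove [gutsn,mgjrb] add [cic] -> 11 lines: imdv jhnyr dvhjj cic asr ndie wwa hgszd rfic hfopp sqysa
Hunk 2: at line 6 remove [wwa] add [tgt,mnlxy] -> 12 lines: imdv jhnyr dvhjj cic asr ndie tgt mnlxy hgszd rfic hfopp sqysa
Hunk 3: at line 2 remove [cic,asr] add [wzhzv,goy] -> 12 lines: imdv jhnyr dvhjj wzhzv goy ndie tgt mnlxy hgszd rfic hfopp sqysa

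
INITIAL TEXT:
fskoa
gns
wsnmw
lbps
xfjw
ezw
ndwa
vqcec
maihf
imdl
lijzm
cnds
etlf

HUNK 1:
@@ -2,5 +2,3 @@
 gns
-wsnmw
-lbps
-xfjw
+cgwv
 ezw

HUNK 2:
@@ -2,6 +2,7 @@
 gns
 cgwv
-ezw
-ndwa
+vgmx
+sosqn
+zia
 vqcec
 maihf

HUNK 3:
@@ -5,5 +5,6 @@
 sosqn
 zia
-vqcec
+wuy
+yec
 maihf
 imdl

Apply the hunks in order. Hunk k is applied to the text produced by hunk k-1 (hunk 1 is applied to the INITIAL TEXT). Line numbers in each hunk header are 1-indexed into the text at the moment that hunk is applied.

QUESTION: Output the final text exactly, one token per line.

Answer: fskoa
gns
cgwv
vgmx
sosqn
zia
wuy
yec
maihf
imdl
lijzm
cnds
etlf

Derivation:
Hunk 1: at line 2 remove [wsnmw,lbps,xfjw] add [cgwv] -> 11 lines: fskoa gns cgwv ezw ndwa vqcec maihf imdl lijzm cnds etlf
Hunk 2: at line 2 remove [ezw,ndwa] add [vgmx,sosqn,zia] -> 12 lines: fskoa gns cgwv vgmx sosqn zia vqcec maihf imdl lijzm cnds etlf
Hunk 3: at line 5 remove [vqcec] add [wuy,yec] -> 13 lines: fskoa gns cgwv vgmx sosqn zia wuy yec maihf imdl lijzm cnds etlf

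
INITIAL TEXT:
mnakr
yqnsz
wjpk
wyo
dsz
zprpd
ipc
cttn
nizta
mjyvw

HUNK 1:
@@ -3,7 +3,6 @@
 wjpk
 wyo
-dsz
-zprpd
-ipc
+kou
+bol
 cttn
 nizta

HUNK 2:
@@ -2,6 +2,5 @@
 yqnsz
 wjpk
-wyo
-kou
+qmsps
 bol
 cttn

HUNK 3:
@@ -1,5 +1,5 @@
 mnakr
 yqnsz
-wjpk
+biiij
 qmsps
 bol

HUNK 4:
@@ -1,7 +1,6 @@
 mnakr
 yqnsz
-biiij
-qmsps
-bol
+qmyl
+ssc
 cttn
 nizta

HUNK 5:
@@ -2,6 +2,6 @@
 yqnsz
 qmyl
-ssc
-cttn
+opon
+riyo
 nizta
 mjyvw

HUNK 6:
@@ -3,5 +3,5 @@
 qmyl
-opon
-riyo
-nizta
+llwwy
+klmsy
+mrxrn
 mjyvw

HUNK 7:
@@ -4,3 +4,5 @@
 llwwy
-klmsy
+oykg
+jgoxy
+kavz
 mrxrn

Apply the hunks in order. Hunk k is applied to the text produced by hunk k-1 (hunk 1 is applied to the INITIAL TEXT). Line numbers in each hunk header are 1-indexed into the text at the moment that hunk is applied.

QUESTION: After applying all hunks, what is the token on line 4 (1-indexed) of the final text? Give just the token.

Hunk 1: at line 3 remove [dsz,zprpd,ipc] add [kou,bol] -> 9 lines: mnakr yqnsz wjpk wyo kou bol cttn nizta mjyvw
Hunk 2: at line 2 remove [wyo,kou] add [qmsps] -> 8 lines: mnakr yqnsz wjpk qmsps bol cttn nizta mjyvw
Hunk 3: at line 1 remove [wjpk] add [biiij] -> 8 lines: mnakr yqnsz biiij qmsps bol cttn nizta mjyvw
Hunk 4: at line 1 remove [biiij,qmsps,bol] add [qmyl,ssc] -> 7 lines: mnakr yqnsz qmyl ssc cttn nizta mjyvw
Hunk 5: at line 2 remove [ssc,cttn] add [opon,riyo] -> 7 lines: mnakr yqnsz qmyl opon riyo nizta mjyvw
Hunk 6: at line 3 remove [opon,riyo,nizta] add [llwwy,klmsy,mrxrn] -> 7 lines: mnakr yqnsz qmyl llwwy klmsy mrxrn mjyvw
Hunk 7: at line 4 remove [klmsy] add [oykg,jgoxy,kavz] -> 9 lines: mnakr yqnsz qmyl llwwy oykg jgoxy kavz mrxrn mjyvw
Final line 4: llwwy

Answer: llwwy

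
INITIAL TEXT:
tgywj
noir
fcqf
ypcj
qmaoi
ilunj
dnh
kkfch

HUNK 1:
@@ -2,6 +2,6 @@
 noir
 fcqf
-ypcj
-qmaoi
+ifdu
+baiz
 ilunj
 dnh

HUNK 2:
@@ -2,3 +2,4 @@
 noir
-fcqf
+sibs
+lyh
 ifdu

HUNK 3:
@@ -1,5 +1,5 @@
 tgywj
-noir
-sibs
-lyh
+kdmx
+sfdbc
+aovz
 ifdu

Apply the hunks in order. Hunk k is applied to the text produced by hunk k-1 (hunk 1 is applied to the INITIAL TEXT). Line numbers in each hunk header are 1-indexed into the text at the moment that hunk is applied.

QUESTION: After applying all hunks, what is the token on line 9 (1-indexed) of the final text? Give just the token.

Hunk 1: at line 2 remove [ypcj,qmaoi] add [ifdu,baiz] -> 8 lines: tgywj noir fcqf ifdu baiz ilunj dnh kkfch
Hunk 2: at line 2 remove [fcqf] add [sibs,lyh] -> 9 lines: tgywj noir sibs lyh ifdu baiz ilunj dnh kkfch
Hunk 3: at line 1 remove [noir,sibs,lyh] add [kdmx,sfdbc,aovz] -> 9 lines: tgywj kdmx sfdbc aovz ifdu baiz ilunj dnh kkfch
Final line 9: kkfch

Answer: kkfch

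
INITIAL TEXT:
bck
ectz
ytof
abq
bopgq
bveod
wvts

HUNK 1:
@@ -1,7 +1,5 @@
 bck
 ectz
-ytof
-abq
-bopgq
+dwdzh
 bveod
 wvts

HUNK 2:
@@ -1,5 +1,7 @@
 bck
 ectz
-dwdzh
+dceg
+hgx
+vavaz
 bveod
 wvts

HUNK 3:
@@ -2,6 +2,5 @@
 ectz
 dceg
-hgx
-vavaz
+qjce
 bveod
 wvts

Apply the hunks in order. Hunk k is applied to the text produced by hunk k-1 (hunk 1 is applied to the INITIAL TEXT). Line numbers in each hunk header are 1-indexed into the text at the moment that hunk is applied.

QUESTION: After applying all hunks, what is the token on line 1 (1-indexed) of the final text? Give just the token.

Answer: bck

Derivation:
Hunk 1: at line 1 remove [ytof,abq,bopgq] add [dwdzh] -> 5 lines: bck ectz dwdzh bveod wvts
Hunk 2: at line 1 remove [dwdzh] add [dceg,hgx,vavaz] -> 7 lines: bck ectz dceg hgx vavaz bveod wvts
Hunk 3: at line 2 remove [hgx,vavaz] add [qjce] -> 6 lines: bck ectz dceg qjce bveod wvts
Final line 1: bck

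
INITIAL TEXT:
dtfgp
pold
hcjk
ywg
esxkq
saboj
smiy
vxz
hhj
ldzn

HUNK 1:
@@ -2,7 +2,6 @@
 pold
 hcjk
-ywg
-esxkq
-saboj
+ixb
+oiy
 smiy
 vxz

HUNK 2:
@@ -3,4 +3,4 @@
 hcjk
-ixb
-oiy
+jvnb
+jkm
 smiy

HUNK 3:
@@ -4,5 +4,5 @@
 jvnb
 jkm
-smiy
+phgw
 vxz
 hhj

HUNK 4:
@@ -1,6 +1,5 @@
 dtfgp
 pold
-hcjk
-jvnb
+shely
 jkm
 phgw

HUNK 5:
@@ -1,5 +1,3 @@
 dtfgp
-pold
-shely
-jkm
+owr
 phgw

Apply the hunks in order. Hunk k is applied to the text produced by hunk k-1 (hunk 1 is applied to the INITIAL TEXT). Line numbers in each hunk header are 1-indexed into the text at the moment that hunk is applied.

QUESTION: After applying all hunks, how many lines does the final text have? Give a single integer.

Hunk 1: at line 2 remove [ywg,esxkq,saboj] add [ixb,oiy] -> 9 lines: dtfgp pold hcjk ixb oiy smiy vxz hhj ldzn
Hunk 2: at line 3 remove [ixb,oiy] add [jvnb,jkm] -> 9 lines: dtfgp pold hcjk jvnb jkm smiy vxz hhj ldzn
Hunk 3: at line 4 remove [smiy] add [phgw] -> 9 lines: dtfgp pold hcjk jvnb jkm phgw vxz hhj ldzn
Hunk 4: at line 1 remove [hcjk,jvnb] add [shely] -> 8 lines: dtfgp pold shely jkm phgw vxz hhj ldzn
Hunk 5: at line 1 remove [pold,shely,jkm] add [owr] -> 6 lines: dtfgp owr phgw vxz hhj ldzn
Final line count: 6

Answer: 6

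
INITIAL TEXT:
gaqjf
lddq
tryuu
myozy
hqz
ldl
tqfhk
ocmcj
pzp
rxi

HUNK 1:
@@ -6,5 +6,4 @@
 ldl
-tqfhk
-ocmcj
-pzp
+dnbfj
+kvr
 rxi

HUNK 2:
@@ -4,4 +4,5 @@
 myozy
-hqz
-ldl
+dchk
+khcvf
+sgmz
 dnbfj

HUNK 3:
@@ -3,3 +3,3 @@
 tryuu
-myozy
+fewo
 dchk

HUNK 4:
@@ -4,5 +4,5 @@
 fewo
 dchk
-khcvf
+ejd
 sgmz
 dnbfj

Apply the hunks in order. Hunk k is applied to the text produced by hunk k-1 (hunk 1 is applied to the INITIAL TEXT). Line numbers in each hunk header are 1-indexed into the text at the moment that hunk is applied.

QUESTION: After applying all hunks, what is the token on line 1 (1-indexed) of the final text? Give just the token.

Hunk 1: at line 6 remove [tqfhk,ocmcj,pzp] add [dnbfj,kvr] -> 9 lines: gaqjf lddq tryuu myozy hqz ldl dnbfj kvr rxi
Hunk 2: at line 4 remove [hqz,ldl] add [dchk,khcvf,sgmz] -> 10 lines: gaqjf lddq tryuu myozy dchk khcvf sgmz dnbfj kvr rxi
Hunk 3: at line 3 remove [myozy] add [fewo] -> 10 lines: gaqjf lddq tryuu fewo dchk khcvf sgmz dnbfj kvr rxi
Hunk 4: at line 4 remove [khcvf] add [ejd] -> 10 lines: gaqjf lddq tryuu fewo dchk ejd sgmz dnbfj kvr rxi
Final line 1: gaqjf

Answer: gaqjf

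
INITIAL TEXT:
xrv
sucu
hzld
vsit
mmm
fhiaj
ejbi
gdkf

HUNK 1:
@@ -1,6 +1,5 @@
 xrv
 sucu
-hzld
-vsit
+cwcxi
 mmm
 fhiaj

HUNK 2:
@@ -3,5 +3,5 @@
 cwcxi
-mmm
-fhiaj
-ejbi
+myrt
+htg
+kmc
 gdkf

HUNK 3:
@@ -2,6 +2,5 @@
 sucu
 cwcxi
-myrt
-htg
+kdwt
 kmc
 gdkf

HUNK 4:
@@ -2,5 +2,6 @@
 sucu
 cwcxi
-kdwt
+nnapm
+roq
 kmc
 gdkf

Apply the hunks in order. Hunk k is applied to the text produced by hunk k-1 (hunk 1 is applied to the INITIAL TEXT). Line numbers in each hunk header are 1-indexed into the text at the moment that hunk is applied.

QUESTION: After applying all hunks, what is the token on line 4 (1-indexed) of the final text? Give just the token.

Answer: nnapm

Derivation:
Hunk 1: at line 1 remove [hzld,vsit] add [cwcxi] -> 7 lines: xrv sucu cwcxi mmm fhiaj ejbi gdkf
Hunk 2: at line 3 remove [mmm,fhiaj,ejbi] add [myrt,htg,kmc] -> 7 lines: xrv sucu cwcxi myrt htg kmc gdkf
Hunk 3: at line 2 remove [myrt,htg] add [kdwt] -> 6 lines: xrv sucu cwcxi kdwt kmc gdkf
Hunk 4: at line 2 remove [kdwt] add [nnapm,roq] -> 7 lines: xrv sucu cwcxi nnapm roq kmc gdkf
Final line 4: nnapm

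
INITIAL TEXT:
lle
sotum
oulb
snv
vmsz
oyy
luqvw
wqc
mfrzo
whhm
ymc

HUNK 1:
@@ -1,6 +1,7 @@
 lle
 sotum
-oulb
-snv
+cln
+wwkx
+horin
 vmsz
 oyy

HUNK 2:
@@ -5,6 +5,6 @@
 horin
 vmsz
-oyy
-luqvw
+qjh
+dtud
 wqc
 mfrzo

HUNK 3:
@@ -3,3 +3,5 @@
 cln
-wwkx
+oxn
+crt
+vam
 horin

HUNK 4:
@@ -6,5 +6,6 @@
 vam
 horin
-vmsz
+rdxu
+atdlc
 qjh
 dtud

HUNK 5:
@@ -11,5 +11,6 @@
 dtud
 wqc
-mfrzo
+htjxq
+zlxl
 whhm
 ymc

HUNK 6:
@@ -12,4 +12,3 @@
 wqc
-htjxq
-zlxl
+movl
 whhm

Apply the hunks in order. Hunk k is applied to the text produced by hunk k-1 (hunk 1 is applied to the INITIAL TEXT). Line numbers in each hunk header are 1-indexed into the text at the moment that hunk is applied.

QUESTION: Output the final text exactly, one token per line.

Hunk 1: at line 1 remove [oulb,snv] add [cln,wwkx,horin] -> 12 lines: lle sotum cln wwkx horin vmsz oyy luqvw wqc mfrzo whhm ymc
Hunk 2: at line 5 remove [oyy,luqvw] add [qjh,dtud] -> 12 lines: lle sotum cln wwkx horin vmsz qjh dtud wqc mfrzo whhm ymc
Hunk 3: at line 3 remove [wwkx] add [oxn,crt,vam] -> 14 lines: lle sotum cln oxn crt vam horin vmsz qjh dtud wqc mfrzo whhm ymc
Hunk 4: at line 6 remove [vmsz] add [rdxu,atdlc] -> 15 lines: lle sotum cln oxn crt vam horin rdxu atdlc qjh dtud wqc mfrzo whhm ymc
Hunk 5: at line 11 remove [mfrzo] add [htjxq,zlxl] -> 16 lines: lle sotum cln oxn crt vam horin rdxu atdlc qjh dtud wqc htjxq zlxl whhm ymc
Hunk 6: at line 12 remove [htjxq,zlxl] add [movl] -> 15 lines: lle sotum cln oxn crt vam horin rdxu atdlc qjh dtud wqc movl whhm ymc

Answer: lle
sotum
cln
oxn
crt
vam
horin
rdxu
atdlc
qjh
dtud
wqc
movl
whhm
ymc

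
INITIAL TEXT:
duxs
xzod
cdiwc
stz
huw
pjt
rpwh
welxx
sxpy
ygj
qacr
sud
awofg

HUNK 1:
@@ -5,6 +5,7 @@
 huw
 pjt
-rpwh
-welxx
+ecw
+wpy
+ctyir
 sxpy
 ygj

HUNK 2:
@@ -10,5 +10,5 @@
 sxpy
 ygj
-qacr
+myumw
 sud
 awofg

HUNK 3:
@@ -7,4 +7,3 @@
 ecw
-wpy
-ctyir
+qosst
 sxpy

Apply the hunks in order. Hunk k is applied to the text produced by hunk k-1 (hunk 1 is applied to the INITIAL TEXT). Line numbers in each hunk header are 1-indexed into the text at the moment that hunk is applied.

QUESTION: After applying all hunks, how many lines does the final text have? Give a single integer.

Answer: 13

Derivation:
Hunk 1: at line 5 remove [rpwh,welxx] add [ecw,wpy,ctyir] -> 14 lines: duxs xzod cdiwc stz huw pjt ecw wpy ctyir sxpy ygj qacr sud awofg
Hunk 2: at line 10 remove [qacr] add [myumw] -> 14 lines: duxs xzod cdiwc stz huw pjt ecw wpy ctyir sxpy ygj myumw sud awofg
Hunk 3: at line 7 remove [wpy,ctyir] add [qosst] -> 13 lines: duxs xzod cdiwc stz huw pjt ecw qosst sxpy ygj myumw sud awofg
Final line count: 13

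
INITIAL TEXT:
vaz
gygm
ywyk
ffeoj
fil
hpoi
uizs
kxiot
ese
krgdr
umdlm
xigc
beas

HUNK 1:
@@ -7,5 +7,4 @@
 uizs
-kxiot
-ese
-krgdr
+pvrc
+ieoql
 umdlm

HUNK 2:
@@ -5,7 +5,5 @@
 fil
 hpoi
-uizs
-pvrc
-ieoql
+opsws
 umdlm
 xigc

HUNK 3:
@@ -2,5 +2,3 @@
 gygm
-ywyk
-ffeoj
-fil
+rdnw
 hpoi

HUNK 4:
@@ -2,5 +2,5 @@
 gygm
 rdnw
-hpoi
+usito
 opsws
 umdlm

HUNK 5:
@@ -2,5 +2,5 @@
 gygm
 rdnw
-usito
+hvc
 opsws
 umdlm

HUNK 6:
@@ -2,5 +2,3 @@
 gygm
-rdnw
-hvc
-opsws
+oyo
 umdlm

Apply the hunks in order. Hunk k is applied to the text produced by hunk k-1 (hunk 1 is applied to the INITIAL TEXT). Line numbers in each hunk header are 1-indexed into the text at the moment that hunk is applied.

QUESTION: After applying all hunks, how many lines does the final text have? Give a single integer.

Answer: 6

Derivation:
Hunk 1: at line 7 remove [kxiot,ese,krgdr] add [pvrc,ieoql] -> 12 lines: vaz gygm ywyk ffeoj fil hpoi uizs pvrc ieoql umdlm xigc beas
Hunk 2: at line 5 remove [uizs,pvrc,ieoql] add [opsws] -> 10 lines: vaz gygm ywyk ffeoj fil hpoi opsws umdlm xigc beas
Hunk 3: at line 2 remove [ywyk,ffeoj,fil] add [rdnw] -> 8 lines: vaz gygm rdnw hpoi opsws umdlm xigc beas
Hunk 4: at line 2 remove [hpoi] add [usito] -> 8 lines: vaz gygm rdnw usito opsws umdlm xigc beas
Hunk 5: at line 2 remove [usito] add [hvc] -> 8 lines: vaz gygm rdnw hvc opsws umdlm xigc beas
Hunk 6: at line 2 remove [rdnw,hvc,opsws] add [oyo] -> 6 lines: vaz gygm oyo umdlm xigc beas
Final line count: 6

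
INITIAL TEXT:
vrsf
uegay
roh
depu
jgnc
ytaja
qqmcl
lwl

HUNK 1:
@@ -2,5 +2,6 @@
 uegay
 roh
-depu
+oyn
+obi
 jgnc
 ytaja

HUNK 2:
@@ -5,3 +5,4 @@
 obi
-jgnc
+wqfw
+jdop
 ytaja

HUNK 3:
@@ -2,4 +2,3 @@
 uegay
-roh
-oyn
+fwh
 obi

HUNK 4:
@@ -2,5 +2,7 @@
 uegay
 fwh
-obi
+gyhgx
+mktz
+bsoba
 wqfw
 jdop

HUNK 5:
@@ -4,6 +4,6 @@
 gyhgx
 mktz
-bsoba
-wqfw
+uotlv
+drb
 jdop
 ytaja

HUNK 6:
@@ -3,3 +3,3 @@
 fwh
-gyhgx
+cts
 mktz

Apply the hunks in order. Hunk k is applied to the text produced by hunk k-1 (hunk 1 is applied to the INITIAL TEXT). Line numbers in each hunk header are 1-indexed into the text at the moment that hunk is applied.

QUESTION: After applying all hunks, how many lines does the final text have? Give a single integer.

Hunk 1: at line 2 remove [depu] add [oyn,obi] -> 9 lines: vrsf uegay roh oyn obi jgnc ytaja qqmcl lwl
Hunk 2: at line 5 remove [jgnc] add [wqfw,jdop] -> 10 lines: vrsf uegay roh oyn obi wqfw jdop ytaja qqmcl lwl
Hunk 3: at line 2 remove [roh,oyn] add [fwh] -> 9 lines: vrsf uegay fwh obi wqfw jdop ytaja qqmcl lwl
Hunk 4: at line 2 remove [obi] add [gyhgx,mktz,bsoba] -> 11 lines: vrsf uegay fwh gyhgx mktz bsoba wqfw jdop ytaja qqmcl lwl
Hunk 5: at line 4 remove [bsoba,wqfw] add [uotlv,drb] -> 11 lines: vrsf uegay fwh gyhgx mktz uotlv drb jdop ytaja qqmcl lwl
Hunk 6: at line 3 remove [gyhgx] add [cts] -> 11 lines: vrsf uegay fwh cts mktz uotlv drb jdop ytaja qqmcl lwl
Final line count: 11

Answer: 11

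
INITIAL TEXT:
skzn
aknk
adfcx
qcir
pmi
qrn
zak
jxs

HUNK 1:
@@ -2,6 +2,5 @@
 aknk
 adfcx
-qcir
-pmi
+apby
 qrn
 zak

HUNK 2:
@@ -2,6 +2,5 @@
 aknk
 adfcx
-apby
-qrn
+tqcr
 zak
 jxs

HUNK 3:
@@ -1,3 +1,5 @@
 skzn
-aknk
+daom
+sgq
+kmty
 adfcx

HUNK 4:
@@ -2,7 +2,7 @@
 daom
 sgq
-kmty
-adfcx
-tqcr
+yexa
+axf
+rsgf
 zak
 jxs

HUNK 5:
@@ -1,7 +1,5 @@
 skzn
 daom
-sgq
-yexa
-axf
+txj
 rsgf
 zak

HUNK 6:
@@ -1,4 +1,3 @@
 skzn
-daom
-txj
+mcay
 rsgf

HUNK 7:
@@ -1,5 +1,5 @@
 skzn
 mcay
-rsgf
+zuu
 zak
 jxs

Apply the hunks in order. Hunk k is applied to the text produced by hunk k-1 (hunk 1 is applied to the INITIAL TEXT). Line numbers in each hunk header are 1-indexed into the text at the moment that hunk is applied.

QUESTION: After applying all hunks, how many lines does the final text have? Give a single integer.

Answer: 5

Derivation:
Hunk 1: at line 2 remove [qcir,pmi] add [apby] -> 7 lines: skzn aknk adfcx apby qrn zak jxs
Hunk 2: at line 2 remove [apby,qrn] add [tqcr] -> 6 lines: skzn aknk adfcx tqcr zak jxs
Hunk 3: at line 1 remove [aknk] add [daom,sgq,kmty] -> 8 lines: skzn daom sgq kmty adfcx tqcr zak jxs
Hunk 4: at line 2 remove [kmty,adfcx,tqcr] add [yexa,axf,rsgf] -> 8 lines: skzn daom sgq yexa axf rsgf zak jxs
Hunk 5: at line 1 remove [sgq,yexa,axf] add [txj] -> 6 lines: skzn daom txj rsgf zak jxs
Hunk 6: at line 1 remove [daom,txj] add [mcay] -> 5 lines: skzn mcay rsgf zak jxs
Hunk 7: at line 1 remove [rsgf] add [zuu] -> 5 lines: skzn mcay zuu zak jxs
Final line count: 5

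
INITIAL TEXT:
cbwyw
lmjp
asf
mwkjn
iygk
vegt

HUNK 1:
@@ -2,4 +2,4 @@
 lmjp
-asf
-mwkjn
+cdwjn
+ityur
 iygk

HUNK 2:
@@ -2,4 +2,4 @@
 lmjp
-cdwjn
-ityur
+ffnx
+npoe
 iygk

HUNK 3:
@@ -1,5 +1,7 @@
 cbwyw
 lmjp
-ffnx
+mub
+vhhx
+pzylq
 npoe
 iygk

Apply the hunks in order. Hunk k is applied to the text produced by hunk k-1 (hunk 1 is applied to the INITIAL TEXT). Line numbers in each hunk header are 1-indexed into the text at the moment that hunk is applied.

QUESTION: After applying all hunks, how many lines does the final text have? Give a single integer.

Hunk 1: at line 2 remove [asf,mwkjn] add [cdwjn,ityur] -> 6 lines: cbwyw lmjp cdwjn ityur iygk vegt
Hunk 2: at line 2 remove [cdwjn,ityur] add [ffnx,npoe] -> 6 lines: cbwyw lmjp ffnx npoe iygk vegt
Hunk 3: at line 1 remove [ffnx] add [mub,vhhx,pzylq] -> 8 lines: cbwyw lmjp mub vhhx pzylq npoe iygk vegt
Final line count: 8

Answer: 8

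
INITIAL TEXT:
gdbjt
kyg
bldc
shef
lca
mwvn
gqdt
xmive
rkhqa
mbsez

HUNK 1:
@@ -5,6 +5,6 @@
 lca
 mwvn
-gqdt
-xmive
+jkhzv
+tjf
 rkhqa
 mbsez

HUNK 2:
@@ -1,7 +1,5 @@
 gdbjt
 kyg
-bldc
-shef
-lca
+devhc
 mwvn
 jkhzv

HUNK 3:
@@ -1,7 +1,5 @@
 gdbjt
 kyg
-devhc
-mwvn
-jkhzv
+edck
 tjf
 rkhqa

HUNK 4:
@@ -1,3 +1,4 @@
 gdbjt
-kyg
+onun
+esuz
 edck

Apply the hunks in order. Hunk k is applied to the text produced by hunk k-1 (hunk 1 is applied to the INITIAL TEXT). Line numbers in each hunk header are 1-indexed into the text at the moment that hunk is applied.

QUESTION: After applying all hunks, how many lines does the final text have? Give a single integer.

Hunk 1: at line 5 remove [gqdt,xmive] add [jkhzv,tjf] -> 10 lines: gdbjt kyg bldc shef lca mwvn jkhzv tjf rkhqa mbsez
Hunk 2: at line 1 remove [bldc,shef,lca] add [devhc] -> 8 lines: gdbjt kyg devhc mwvn jkhzv tjf rkhqa mbsez
Hunk 3: at line 1 remove [devhc,mwvn,jkhzv] add [edck] -> 6 lines: gdbjt kyg edck tjf rkhqa mbsez
Hunk 4: at line 1 remove [kyg] add [onun,esuz] -> 7 lines: gdbjt onun esuz edck tjf rkhqa mbsez
Final line count: 7

Answer: 7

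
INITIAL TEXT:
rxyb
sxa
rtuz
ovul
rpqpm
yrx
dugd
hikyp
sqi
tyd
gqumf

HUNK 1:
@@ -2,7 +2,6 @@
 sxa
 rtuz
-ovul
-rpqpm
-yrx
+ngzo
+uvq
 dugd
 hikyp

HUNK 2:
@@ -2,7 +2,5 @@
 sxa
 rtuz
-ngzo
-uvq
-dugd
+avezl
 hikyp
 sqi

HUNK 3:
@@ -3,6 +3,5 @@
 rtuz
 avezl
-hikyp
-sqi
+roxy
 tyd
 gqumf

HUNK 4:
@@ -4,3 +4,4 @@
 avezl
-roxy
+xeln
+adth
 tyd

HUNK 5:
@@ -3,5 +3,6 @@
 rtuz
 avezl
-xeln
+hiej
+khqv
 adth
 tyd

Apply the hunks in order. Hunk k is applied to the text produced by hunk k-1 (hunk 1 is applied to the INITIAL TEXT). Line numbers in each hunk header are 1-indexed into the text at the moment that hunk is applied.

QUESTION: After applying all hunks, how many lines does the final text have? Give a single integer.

Hunk 1: at line 2 remove [ovul,rpqpm,yrx] add [ngzo,uvq] -> 10 lines: rxyb sxa rtuz ngzo uvq dugd hikyp sqi tyd gqumf
Hunk 2: at line 2 remove [ngzo,uvq,dugd] add [avezl] -> 8 lines: rxyb sxa rtuz avezl hikyp sqi tyd gqumf
Hunk 3: at line 3 remove [hikyp,sqi] add [roxy] -> 7 lines: rxyb sxa rtuz avezl roxy tyd gqumf
Hunk 4: at line 4 remove [roxy] add [xeln,adth] -> 8 lines: rxyb sxa rtuz avezl xeln adth tyd gqumf
Hunk 5: at line 3 remove [xeln] add [hiej,khqv] -> 9 lines: rxyb sxa rtuz avezl hiej khqv adth tyd gqumf
Final line count: 9

Answer: 9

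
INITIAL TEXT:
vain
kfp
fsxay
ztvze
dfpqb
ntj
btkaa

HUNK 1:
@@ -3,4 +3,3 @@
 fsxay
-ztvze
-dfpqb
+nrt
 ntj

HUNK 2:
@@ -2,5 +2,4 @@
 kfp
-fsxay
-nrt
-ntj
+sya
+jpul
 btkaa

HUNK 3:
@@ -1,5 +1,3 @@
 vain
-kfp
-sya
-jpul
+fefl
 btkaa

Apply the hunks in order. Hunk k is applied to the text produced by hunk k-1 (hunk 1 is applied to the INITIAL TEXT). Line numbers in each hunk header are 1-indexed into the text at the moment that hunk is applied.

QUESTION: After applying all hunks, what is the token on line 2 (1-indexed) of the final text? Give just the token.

Hunk 1: at line 3 remove [ztvze,dfpqb] add [nrt] -> 6 lines: vain kfp fsxay nrt ntj btkaa
Hunk 2: at line 2 remove [fsxay,nrt,ntj] add [sya,jpul] -> 5 lines: vain kfp sya jpul btkaa
Hunk 3: at line 1 remove [kfp,sya,jpul] add [fefl] -> 3 lines: vain fefl btkaa
Final line 2: fefl

Answer: fefl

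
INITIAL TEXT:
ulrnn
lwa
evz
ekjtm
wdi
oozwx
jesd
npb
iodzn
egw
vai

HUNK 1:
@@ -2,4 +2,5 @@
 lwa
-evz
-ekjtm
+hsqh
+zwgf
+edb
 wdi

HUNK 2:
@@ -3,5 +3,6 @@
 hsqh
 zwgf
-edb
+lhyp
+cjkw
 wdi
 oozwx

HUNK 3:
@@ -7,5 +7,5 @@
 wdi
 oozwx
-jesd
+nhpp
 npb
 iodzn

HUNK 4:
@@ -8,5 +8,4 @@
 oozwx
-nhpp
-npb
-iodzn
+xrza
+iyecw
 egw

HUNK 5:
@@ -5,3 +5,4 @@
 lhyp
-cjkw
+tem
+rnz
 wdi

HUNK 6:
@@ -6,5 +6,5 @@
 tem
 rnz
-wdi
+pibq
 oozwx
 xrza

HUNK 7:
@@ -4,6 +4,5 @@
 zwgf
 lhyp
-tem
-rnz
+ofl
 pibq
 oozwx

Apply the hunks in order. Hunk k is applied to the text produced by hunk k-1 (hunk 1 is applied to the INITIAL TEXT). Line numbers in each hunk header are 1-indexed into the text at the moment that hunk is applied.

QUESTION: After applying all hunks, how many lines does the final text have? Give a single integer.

Hunk 1: at line 2 remove [evz,ekjtm] add [hsqh,zwgf,edb] -> 12 lines: ulrnn lwa hsqh zwgf edb wdi oozwx jesd npb iodzn egw vai
Hunk 2: at line 3 remove [edb] add [lhyp,cjkw] -> 13 lines: ulrnn lwa hsqh zwgf lhyp cjkw wdi oozwx jesd npb iodzn egw vai
Hunk 3: at line 7 remove [jesd] add [nhpp] -> 13 lines: ulrnn lwa hsqh zwgf lhyp cjkw wdi oozwx nhpp npb iodzn egw vai
Hunk 4: at line 8 remove [nhpp,npb,iodzn] add [xrza,iyecw] -> 12 lines: ulrnn lwa hsqh zwgf lhyp cjkw wdi oozwx xrza iyecw egw vai
Hunk 5: at line 5 remove [cjkw] add [tem,rnz] -> 13 lines: ulrnn lwa hsqh zwgf lhyp tem rnz wdi oozwx xrza iyecw egw vai
Hunk 6: at line 6 remove [wdi] add [pibq] -> 13 lines: ulrnn lwa hsqh zwgf lhyp tem rnz pibq oozwx xrza iyecw egw vai
Hunk 7: at line 4 remove [tem,rnz] add [ofl] -> 12 lines: ulrnn lwa hsqh zwgf lhyp ofl pibq oozwx xrza iyecw egw vai
Final line count: 12

Answer: 12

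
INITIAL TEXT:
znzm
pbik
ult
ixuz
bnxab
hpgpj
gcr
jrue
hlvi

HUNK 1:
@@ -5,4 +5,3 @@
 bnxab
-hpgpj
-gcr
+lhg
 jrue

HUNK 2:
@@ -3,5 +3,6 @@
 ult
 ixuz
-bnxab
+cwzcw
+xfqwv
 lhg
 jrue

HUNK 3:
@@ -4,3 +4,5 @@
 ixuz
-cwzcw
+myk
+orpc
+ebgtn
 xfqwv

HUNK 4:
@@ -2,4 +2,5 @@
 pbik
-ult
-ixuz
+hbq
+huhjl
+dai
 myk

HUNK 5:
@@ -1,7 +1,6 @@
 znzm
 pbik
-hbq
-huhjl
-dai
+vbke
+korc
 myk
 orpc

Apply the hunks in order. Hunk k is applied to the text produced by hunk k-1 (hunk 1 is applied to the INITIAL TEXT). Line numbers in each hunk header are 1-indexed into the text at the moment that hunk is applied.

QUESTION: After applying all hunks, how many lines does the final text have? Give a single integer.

Hunk 1: at line 5 remove [hpgpj,gcr] add [lhg] -> 8 lines: znzm pbik ult ixuz bnxab lhg jrue hlvi
Hunk 2: at line 3 remove [bnxab] add [cwzcw,xfqwv] -> 9 lines: znzm pbik ult ixuz cwzcw xfqwv lhg jrue hlvi
Hunk 3: at line 4 remove [cwzcw] add [myk,orpc,ebgtn] -> 11 lines: znzm pbik ult ixuz myk orpc ebgtn xfqwv lhg jrue hlvi
Hunk 4: at line 2 remove [ult,ixuz] add [hbq,huhjl,dai] -> 12 lines: znzm pbik hbq huhjl dai myk orpc ebgtn xfqwv lhg jrue hlvi
Hunk 5: at line 1 remove [hbq,huhjl,dai] add [vbke,korc] -> 11 lines: znzm pbik vbke korc myk orpc ebgtn xfqwv lhg jrue hlvi
Final line count: 11

Answer: 11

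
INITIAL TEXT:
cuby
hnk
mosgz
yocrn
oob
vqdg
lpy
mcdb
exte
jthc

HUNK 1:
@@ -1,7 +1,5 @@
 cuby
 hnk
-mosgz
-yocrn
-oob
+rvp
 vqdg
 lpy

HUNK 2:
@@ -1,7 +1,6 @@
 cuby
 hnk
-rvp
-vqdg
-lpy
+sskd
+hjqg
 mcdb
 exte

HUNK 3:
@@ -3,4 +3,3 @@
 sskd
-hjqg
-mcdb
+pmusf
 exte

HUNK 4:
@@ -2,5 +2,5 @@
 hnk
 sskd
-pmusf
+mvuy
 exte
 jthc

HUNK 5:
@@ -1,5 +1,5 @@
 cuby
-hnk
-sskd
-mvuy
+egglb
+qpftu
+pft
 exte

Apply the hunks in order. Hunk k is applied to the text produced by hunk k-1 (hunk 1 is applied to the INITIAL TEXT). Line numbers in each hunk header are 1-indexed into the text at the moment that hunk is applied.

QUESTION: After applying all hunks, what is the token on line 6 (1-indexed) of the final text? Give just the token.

Hunk 1: at line 1 remove [mosgz,yocrn,oob] add [rvp] -> 8 lines: cuby hnk rvp vqdg lpy mcdb exte jthc
Hunk 2: at line 1 remove [rvp,vqdg,lpy] add [sskd,hjqg] -> 7 lines: cuby hnk sskd hjqg mcdb exte jthc
Hunk 3: at line 3 remove [hjqg,mcdb] add [pmusf] -> 6 lines: cuby hnk sskd pmusf exte jthc
Hunk 4: at line 2 remove [pmusf] add [mvuy] -> 6 lines: cuby hnk sskd mvuy exte jthc
Hunk 5: at line 1 remove [hnk,sskd,mvuy] add [egglb,qpftu,pft] -> 6 lines: cuby egglb qpftu pft exte jthc
Final line 6: jthc

Answer: jthc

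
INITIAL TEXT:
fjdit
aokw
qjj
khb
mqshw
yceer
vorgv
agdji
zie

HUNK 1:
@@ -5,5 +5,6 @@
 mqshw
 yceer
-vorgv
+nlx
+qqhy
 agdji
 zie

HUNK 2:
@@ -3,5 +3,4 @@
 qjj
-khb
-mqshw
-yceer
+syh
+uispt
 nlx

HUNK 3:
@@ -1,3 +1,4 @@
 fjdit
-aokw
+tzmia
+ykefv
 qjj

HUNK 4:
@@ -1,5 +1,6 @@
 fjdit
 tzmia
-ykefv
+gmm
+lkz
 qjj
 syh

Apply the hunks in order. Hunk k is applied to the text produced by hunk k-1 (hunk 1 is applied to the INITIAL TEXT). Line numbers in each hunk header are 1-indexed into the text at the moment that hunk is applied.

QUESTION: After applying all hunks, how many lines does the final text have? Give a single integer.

Answer: 11

Derivation:
Hunk 1: at line 5 remove [vorgv] add [nlx,qqhy] -> 10 lines: fjdit aokw qjj khb mqshw yceer nlx qqhy agdji zie
Hunk 2: at line 3 remove [khb,mqshw,yceer] add [syh,uispt] -> 9 lines: fjdit aokw qjj syh uispt nlx qqhy agdji zie
Hunk 3: at line 1 remove [aokw] add [tzmia,ykefv] -> 10 lines: fjdit tzmia ykefv qjj syh uispt nlx qqhy agdji zie
Hunk 4: at line 1 remove [ykefv] add [gmm,lkz] -> 11 lines: fjdit tzmia gmm lkz qjj syh uispt nlx qqhy agdji zie
Final line count: 11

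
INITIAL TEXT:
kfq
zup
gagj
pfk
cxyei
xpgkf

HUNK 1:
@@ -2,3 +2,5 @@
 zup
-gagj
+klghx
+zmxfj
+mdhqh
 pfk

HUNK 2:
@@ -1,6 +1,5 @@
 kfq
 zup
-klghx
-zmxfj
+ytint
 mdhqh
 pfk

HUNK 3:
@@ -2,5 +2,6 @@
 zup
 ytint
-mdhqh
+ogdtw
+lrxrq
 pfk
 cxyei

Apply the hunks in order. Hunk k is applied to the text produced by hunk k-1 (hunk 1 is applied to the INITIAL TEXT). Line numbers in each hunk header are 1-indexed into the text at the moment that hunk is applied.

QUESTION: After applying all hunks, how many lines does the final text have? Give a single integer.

Hunk 1: at line 2 remove [gagj] add [klghx,zmxfj,mdhqh] -> 8 lines: kfq zup klghx zmxfj mdhqh pfk cxyei xpgkf
Hunk 2: at line 1 remove [klghx,zmxfj] add [ytint] -> 7 lines: kfq zup ytint mdhqh pfk cxyei xpgkf
Hunk 3: at line 2 remove [mdhqh] add [ogdtw,lrxrq] -> 8 lines: kfq zup ytint ogdtw lrxrq pfk cxyei xpgkf
Final line count: 8

Answer: 8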